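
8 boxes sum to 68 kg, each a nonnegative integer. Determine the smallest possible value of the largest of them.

Some value must be at least ⌈68/8⌉ = 9, since 8 × 8 = 64 < 68.
Achievable: 4 of them at 9 and 4 at 8 total 68.

9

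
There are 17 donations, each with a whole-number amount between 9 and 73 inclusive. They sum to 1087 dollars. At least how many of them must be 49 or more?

11

Each value short of 49 is at most 48, costing at least 73 − 48 = 25 against the maximum total of 1241.
We can afford to lose at most 1241 − 1087 = 154, so at most ⌊154/25⌋ = 6 fall short, and at least 11 are ≥ 49.
Exactly 11 works: 11 values at 73 and 6 at 48 total 1091; lower one of the high values by 4 (still ≥ 49) to hit 1087.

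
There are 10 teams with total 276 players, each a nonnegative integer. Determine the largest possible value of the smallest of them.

If every one of the 10 were at least 28, the total would be at least 10 × 28 = 280 > 276.
Taking 4 copies of 27 and 6 copies of 28 gives exactly 276, so 27 is attained.

27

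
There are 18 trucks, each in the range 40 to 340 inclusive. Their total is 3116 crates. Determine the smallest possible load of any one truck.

Minimizing one value means maximizing the remaining 17.
The other 17 can take up 17 × 340 = 5780 ≥ 3116 − 40, so one truck can sit at its floor of 40.
Achievable: one at 40 and the other 17 totalling 3076, which fits since 17 × 40 ≤ 3076 ≤ 17 × 340.

40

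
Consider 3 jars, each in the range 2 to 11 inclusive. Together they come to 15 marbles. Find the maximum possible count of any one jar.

Maximizing one value means minimizing the remaining 2.
The other 2 contribute at least 2 × 2 = 4, leaving at most 15 − 4 = 11.
Since 11 ≤ 11, this is achievable: one at 11 and 2 at 2.

11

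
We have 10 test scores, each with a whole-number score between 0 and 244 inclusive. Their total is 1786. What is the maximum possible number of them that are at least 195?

9

Suppose k of them are at least 195. Those contribute at least 195 each and the other 10 − k at least 0 each.
So the total is at least 195k + 0(10 − k) = 0 + 195k. This must be ≤ 1786, giving k ≤ 9.
k = 9 is achieved by 9 values at 195 and 1 at 0, total 1755; add 31 to one value (staying below 195) to reach 1786.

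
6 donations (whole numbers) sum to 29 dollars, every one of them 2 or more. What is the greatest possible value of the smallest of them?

The 6 values sum to 29, so their minimum is at most ⌊29/6⌋ = 4.
Equality holds with 1 value of 4 and 5 values of 5.

4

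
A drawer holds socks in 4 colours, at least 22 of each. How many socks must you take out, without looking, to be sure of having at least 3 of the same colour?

You could draw 2 of every colour without reaching 3 of any — 8 in all.
One more forces 3 of some colour, so 8 + 1 = 9.

9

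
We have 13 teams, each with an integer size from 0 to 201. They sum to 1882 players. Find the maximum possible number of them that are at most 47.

4

Each value at 47 or below falls at least 201 − 47 = 154 short of the ceiling 201.
The ceiling total is 13 × 201 = 2613, and we need 1882, so at most ⌊(2613 − 1882)/154⌋ = 4 can be that low.
k = 4 is achieved by 4 values at 47 and 9 at 201, total 1997; lower one of the 201's by 115 (still > 47) to reach 1882.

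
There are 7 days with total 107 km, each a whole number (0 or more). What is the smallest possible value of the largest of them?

16

The 7 values sum to 107, so their maximum is at least ⌈107/7⌉ = 16.
Equality holds with 2 values of 16 and 5 values of 15.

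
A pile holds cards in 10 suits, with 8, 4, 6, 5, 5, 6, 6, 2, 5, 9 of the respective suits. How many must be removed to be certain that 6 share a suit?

In the worst case you take as many as possible of each suit without reaching 6: 5 + 4 + 5 + 5 + 5 + 5 + 5 + 2 + 5 + 5 = 46.
The next one must give 6 of some suit, so 46 + 1 = 47.

47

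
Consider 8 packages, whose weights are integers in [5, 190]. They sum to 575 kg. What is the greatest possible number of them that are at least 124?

If k of the values are ≥ 124, the total is ≥ 124k + 5(8 − k).
Setting 124k + 5(8 − k) ≤ 575 gives 119k ≤ 535, so k ≤ 4.
k = 4 is achieved by 4 values at 124 and 4 at 5, total 516; add 59 to one value (staying below 124) to reach 575.

4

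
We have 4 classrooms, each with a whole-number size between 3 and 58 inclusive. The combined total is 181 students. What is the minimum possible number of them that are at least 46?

1

Each value short of 46 is at most 45, costing at least 58 − 45 = 13 against the maximum total of 232.
We can afford to lose at most 232 − 181 = 51, so at most ⌊51/13⌋ = 3 fall short, and at least 1 are ≥ 46.
Exactly 1 works: 1 value at 58 and 3 at 45 total 193; lower one of the high values by 12 (still ≥ 46) to hit 181.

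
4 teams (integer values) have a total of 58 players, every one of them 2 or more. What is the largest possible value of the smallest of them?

14

The 4 values sum to 58, so their minimum is at most ⌊58/4⌋ = 14.
Achievable: 2 of them at 14 and 2 at 15 total 58.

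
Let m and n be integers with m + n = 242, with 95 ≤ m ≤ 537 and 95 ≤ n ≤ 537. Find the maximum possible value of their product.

14641

With m + n fixed, mn peaks when the two are closest together.
Taking m = 121 and n = 121 (both in [95, 537]) gives mn = 14641.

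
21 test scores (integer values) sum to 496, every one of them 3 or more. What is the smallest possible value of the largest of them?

24

Some value must be at least ⌈496/21⌉ = 24, since 21 × 23 = 483 < 496.
Equality holds with 13 values of 24 and 8 values of 23.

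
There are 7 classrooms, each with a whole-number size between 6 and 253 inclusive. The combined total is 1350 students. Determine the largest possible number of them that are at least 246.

Suppose k of them are at least 246. Those contribute at least 246 each and the other 7 − k at least 6 each.
So the total is at least 246k + 6(7 − k) = 42 + 240k. This must be ≤ 1350, giving k ≤ 5.
k = 5 is achieved by 5 values at 246 and 2 at 6, total 1242; add 108 to one value (staying below 246) to reach 1350.

5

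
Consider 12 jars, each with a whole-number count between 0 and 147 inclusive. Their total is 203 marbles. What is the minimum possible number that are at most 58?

9

If only k of them are at most 58, the other 12 − k are at least 59, so the total is at least (12 − k)·59 + k·0.
This is ≤ 203, so (12 − k)·59 + 0k ≤ 203, which gives k ≥ 9.
Exactly 9 works: 9 values at 0 and 3 at 59 total 177; raise one of the low values by 26 (still ≤ 58) to hit 203.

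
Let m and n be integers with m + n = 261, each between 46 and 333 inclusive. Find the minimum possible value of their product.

9890

Since m + n is fixed, pushing one of them to its bound minimizes the product.
At the endpoint m = 46, n = 261 − 46 = 215, so mn = 46 × 215 = 9890.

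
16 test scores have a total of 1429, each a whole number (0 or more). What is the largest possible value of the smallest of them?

If every one of the 16 were at least 90, the total would be at least 16 × 90 = 1440 > 1429.
Achievable: 11 of them at 89 and 5 at 90 total 1429.

89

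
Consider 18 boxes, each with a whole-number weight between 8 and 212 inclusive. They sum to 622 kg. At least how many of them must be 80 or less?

Each value above 80 is at least 81, contributing at least 81 − 8 = 73 above the floor 8.
The sum exceeds the floor total 144 by 478, so at most ⌊478/73⌋ = 6 exceed 80, and at least 12 are ≤ 80.
Exactly 12 works: 12 values at 8 and 6 at 81 total 582; raise one of the low values by 40 (still ≤ 80) to hit 622.

12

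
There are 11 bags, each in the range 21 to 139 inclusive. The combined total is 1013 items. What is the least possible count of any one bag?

To make one bag as small as possible, make the other 10 as large as possible.
The other 10 can take up 10 × 139 = 1390 ≥ 1013 − 21, so one bag can sit at its floor of 21.
Achievable: one at 21 and the other 10 totalling 992, which fits since 10 × 21 ≤ 992 ≤ 10 × 139.

21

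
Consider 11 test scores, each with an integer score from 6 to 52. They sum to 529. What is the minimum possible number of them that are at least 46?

Each value short of 46 is at most 45, costing at least 52 − 45 = 7 against the maximum total of 572.
We can afford to lose at most 572 − 529 = 43, so at most ⌊43/7⌋ = 6 fall short, and at least 5 are ≥ 46.
Exactly 5 works: 5 values at 52 and 6 at 45 total 530; lower one of the high values by 1 (still ≥ 46) to hit 529.

5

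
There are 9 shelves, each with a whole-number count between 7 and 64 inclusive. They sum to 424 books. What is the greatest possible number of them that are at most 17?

3

Suppose k of them are at most 17. Those contribute at most 17 each and the rest at most 64 each.
So the total is at most 17k + 64(9 − k) = 576 − 47k. This must still be ≥ 424, so k ≤ 3.
k = 3 is achieved by 3 values at 17 and 6 at 64, total 435; lower one of the 64's by 11 (still > 17) to reach 424.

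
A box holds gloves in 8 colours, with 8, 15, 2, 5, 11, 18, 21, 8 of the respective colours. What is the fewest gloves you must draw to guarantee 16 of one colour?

In the worst case you take as many as possible of each colour without reaching 16: 8 + 15 + 2 + 5 + 11 + 15 + 15 + 8 = 79.
The next one must give 16 of some colour, so 79 + 1 = 80.

80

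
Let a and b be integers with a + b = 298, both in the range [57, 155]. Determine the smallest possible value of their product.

22165

ab = a(298 − a) is concave in a, so over [143, 155] it is minimized at an endpoint.
The extreme feasible split is a = 143, b = 155, giving ab = 22165.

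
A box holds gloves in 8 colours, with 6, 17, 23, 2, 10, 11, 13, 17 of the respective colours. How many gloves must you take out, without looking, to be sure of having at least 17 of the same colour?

91

In the worst case you take as many as possible of each colour without reaching 17: 6 + 16 + 16 + 2 + 10 + 11 + 13 + 16 = 90.
The next one must give 17 of some colour, so 90 + 1 = 91.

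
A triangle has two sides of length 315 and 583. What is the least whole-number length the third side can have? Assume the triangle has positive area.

269

The third side must exceed |315 − 583| = 268.
The smallest integer above 268 is 269.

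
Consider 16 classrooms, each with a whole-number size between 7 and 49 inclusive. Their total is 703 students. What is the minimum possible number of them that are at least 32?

Each value short of 32 is at most 31, costing at least 49 − 31 = 18 against the maximum total of 784.
We can afford to lose at most 784 − 703 = 81, so at most ⌊81/18⌋ = 4 fall short, and at least 12 are ≥ 32.
Exactly 12 works: 12 values at 49 and 4 at 31 total 712; lower one of the high values by 9 (still ≥ 32) to hit 703.

12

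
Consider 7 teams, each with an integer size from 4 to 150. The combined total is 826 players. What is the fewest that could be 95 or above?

3

Each value short of 95 is at most 94, costing at least 150 − 94 = 56 against the maximum total of 1050.
We can afford to lose at most 1050 − 826 = 224, so at most ⌊224/56⌋ = 4 fall short, and at least 3 are ≥ 95.
Exactly 3 works: 3 values at 150 and 4 at 94 total 826.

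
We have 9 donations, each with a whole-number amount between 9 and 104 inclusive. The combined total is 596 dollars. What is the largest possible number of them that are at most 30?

Each value at 30 or below falls at least 104 − 30 = 74 short of the ceiling 104.
The ceiling total is 9 × 104 = 936, and we need 596, so at most ⌊(936 − 596)/74⌋ = 4 can be that low.
k = 4 is achieved by 4 values at 30 and 5 at 104, total 640; lower one of the 104's by 44 (still > 30) to reach 596.

4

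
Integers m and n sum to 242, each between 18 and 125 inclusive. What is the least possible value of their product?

14625

For a fixed sum, mn is smallest when m and n are as far apart as possible.
At the endpoint m = 117, n = 242 − 117 = 125, so mn = 117 × 125 = 14625.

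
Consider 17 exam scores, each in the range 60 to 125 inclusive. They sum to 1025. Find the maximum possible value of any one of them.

To make one score as large as possible, make the other 16 as small as possible.
The other 16 contribute at least 16 × 60 = 960, leaving at most 1025 − 960 = 65.
Since 65 ≤ 125, this is achievable: one at 65 and 16 at 60.

65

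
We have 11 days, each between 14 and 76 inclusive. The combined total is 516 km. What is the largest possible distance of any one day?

76

Maximizing one value means minimizing the remaining 10.
The other 10 contribute at least 10 × 14 = 140, leaving at most 516 − 140 = 376.
But each day is capped at 76, so the maximum is 76.
Achievable: one at 76 and the other 10 totalling 440, which fits since 10 × 14 ≤ 440 ≤ 10 × 76.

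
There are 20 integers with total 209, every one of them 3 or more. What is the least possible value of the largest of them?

11

The 20 values sum to 209, so their maximum is at least ⌈209/20⌉ = 11.
Equality holds with 9 values of 11 and 11 values of 10.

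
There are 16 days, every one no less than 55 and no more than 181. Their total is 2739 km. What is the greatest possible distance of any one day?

To make one day as large as possible, make the other 15 as small as possible.
The other 15 contribute at least 15 × 55 = 825, leaving at most 2739 − 825 = 1914.
But each day is capped at 181, so the maximum is 181.
Achievable: one at 181 and the other 15 totalling 2558, which fits since 15 × 55 ≤ 2558 ≤ 15 × 181.

181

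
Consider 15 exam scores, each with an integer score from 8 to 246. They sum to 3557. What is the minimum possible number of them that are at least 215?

11

Each value short of 215 is at most 214, costing at least 246 − 214 = 32 against the maximum total of 3690.
We can afford to lose at most 3690 − 3557 = 133, so at most ⌊133/32⌋ = 4 fall short, and at least 11 are ≥ 215.
Exactly 11 works: 11 values at 246 and 4 at 214 total 3562; lower one of the high values by 5 (still ≥ 215) to hit 3557.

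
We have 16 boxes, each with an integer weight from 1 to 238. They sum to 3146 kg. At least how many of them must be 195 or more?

1

Each value short of 195 is at most 194, costing at least 238 − 194 = 44 against the maximum total of 3808.
We can afford to lose at most 3808 − 3146 = 662, so at most ⌊662/44⌋ = 15 fall short, and at least 1 are ≥ 195.
Exactly 1 works: 1 value at 238 and 15 at 194 total 3148; lower one of the high values by 2 (still ≥ 195) to hit 3146.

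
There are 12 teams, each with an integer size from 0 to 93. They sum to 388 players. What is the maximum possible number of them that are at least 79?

Suppose k of them are at least 79. Those contribute at least 79 each and the other 12 − k at least 0 each.
So the total is at least 79k + 0(12 − k) = 0 + 79k. This must be ≤ 388, giving k ≤ 4.
k = 4 is achieved by 4 values at 79 and 8 at 0, total 316; add 72 to one value (staying below 79) to reach 388.

4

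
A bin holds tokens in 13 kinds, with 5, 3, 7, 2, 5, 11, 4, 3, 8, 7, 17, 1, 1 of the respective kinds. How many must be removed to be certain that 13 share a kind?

70

In the worst case you take as many as possible of each kind without reaching 13: 5 + 3 + 7 + 2 + 5 + 11 + 4 + 3 + 8 + 7 + 12 + 1 + 1 = 69.
The next one must give 13 of some kind, so 69 + 1 = 70.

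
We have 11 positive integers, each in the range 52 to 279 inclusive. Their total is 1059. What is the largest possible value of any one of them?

Maximizing one value means minimizing the remaining 10.
The other 10 contribute at least 10 × 52 = 520, leaving at most 1059 − 520 = 539.
But each integer is capped at 279, so the maximum is 279.
Achievable: one at 279 and the other 10 totalling 780, which fits since 10 × 52 ≤ 780 ≤ 10 × 279.

279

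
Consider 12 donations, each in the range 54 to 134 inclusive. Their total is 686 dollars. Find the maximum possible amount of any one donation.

92

Maximizing one value means minimizing the remaining 11.
The other 11 contribute at least 11 × 54 = 594, leaving at most 686 − 594 = 92.
Since 92 ≤ 134, this is achievable: one at 92 and 11 at 54.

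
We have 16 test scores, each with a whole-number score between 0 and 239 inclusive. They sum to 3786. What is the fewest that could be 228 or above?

13

If only k of them are at least 228, the other 16 − k are at most 227, so the total is at most k·239 + (16 − k)·227.
This must reach 3786, so k·239 + (16 − k)·227 ≥ 3786, giving k ≥ 13.
Exactly 13 works: 13 values at 239 and 3 at 227 total 3788; lower one of the high values by 2 (still ≥ 228) to hit 3786.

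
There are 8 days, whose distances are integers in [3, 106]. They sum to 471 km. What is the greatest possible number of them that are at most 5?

3

Suppose k of them are at most 5. Those contribute at most 5 each and the rest at most 106 each.
So the total is at most 5k + 106(8 − k) = 848 − 101k. This must still be ≥ 471, so k ≤ 3.
k = 3 is achieved by 3 values at 5 and 5 at 106, total 545; lower one of the 106's by 74 (still > 5) to reach 471.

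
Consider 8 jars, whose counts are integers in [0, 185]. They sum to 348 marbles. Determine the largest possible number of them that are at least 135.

If k of the values are ≥ 135, the total is ≥ 135k + 0(8 − k).
Setting 135k + 0(8 − k) ≤ 348 gives 135k ≤ 348, so k ≤ 2.
k = 2 is achieved by 2 values at 135 and 6 at 0, total 270; add 78 to one value (staying below 135) to reach 348.

2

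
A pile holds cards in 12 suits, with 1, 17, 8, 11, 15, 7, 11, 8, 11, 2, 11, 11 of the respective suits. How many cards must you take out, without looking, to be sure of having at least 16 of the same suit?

112

In the worst case you take as many as possible of each suit without reaching 16: 1 + 15 + 8 + 11 + 15 + 7 + 11 + 8 + 11 + 2 + 11 + 11 = 111.
The next one must give 16 of some suit, so 111 + 1 = 112.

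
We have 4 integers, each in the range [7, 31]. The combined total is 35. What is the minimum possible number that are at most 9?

2

Each value above 9 is at least 10, contributing at least 10 − 7 = 3 above the floor 7.
The sum exceeds the floor total 28 by 7, so at most ⌊7/3⌋ = 2 exceed 9, and at least 2 are ≤ 9.
Exactly 2 works: 2 values at 7 and 2 at 10 total 34; raise one of the low values by 1 (still ≤ 9) to hit 35.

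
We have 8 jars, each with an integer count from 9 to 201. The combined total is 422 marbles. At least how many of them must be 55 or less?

Each value above 55 is at least 56, contributing at least 56 − 9 = 47 above the floor 9.
The sum exceeds the floor total 72 by 350, so at most ⌊350/47⌋ = 7 exceed 55, and at least 1 are ≤ 55.
Exactly 1 works: 1 value at 9 and 7 at 56 total 401; raise one of the low values by 21 (still ≤ 55) to hit 422.

1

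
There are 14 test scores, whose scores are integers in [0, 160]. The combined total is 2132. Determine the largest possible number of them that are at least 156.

Suppose k of them are at least 156. Those contribute at least 156 each and the other 14 − k at least 0 each.
So the total is at least 156k + 0(14 − k) = 0 + 156k. This must be ≤ 2132, giving k ≤ 13.
k = 13 is achieved by 13 values at 156 and 1 at 0, total 2028; add 104 to one value (staying below 156) to reach 2132.

13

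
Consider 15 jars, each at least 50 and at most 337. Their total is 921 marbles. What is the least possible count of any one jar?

50

To make one jar as small as possible, make the other 14 as large as possible.
The other 14 can take up 14 × 337 = 4718 ≥ 921 − 50, so one jar can sit at its floor of 50.
Achievable: one at 50 and the other 14 totalling 871, which fits since 14 × 50 ≤ 871 ≤ 14 × 337.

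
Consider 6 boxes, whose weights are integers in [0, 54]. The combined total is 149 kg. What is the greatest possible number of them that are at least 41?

If k of the values are ≥ 41, the total is ≥ 41k + 0(6 − k).
Setting 41k + 0(6 − k) ≤ 149 gives 41k ≤ 149, so k ≤ 3.
k = 3 is achieved by 3 values at 41 and 3 at 0, total 123; add 26 to one value (staying below 41) to reach 149.

3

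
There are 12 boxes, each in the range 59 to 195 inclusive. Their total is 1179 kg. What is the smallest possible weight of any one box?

59

To make one box as small as possible, make the other 11 as large as possible.
The other 11 can take up 11 × 195 = 2145 ≥ 1179 − 59, so one box can sit at its floor of 59.
Achievable: one at 59 and the other 11 totalling 1120, which fits since 11 × 59 ≤ 1120 ≤ 11 × 195.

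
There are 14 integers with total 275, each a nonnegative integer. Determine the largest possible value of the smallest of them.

19

If every one of the 14 were at least 20, the total would be at least 14 × 20 = 280 > 275.
Equality holds with 5 values of 19 and 9 values of 20.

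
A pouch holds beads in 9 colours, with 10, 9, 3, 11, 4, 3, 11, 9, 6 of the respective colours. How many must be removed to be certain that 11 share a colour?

65

In the worst case you take as many as possible of each colour without reaching 11: 10 + 9 + 3 + 10 + 4 + 3 + 10 + 9 + 6 = 64.
The next one must give 11 of some colour, so 64 + 1 = 65.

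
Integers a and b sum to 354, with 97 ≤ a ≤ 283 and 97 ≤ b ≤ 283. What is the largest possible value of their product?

With a + b fixed, ab peaks when the two are closest together.
Taking a = 177 and b = 177 (both in [97, 283]) gives ab = 31329.

31329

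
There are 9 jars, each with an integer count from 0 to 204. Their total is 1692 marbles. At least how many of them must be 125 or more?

8

Suppose at most 9 − j of them reach 125; then j values are ≤ 124 and the rest ≤ 204.
The total is then ≤ 124·j + 204·(9 − j) = 1836 − 80j. For this to be ≥ 1692 we need j ≤ 1, so at least 9 − 1 = 8 must reach 125.
Exactly 8 works: 8 values at 204 and 1 at 124 total 1756; lower one of the high values by 64 (still ≥ 125) to hit 1692.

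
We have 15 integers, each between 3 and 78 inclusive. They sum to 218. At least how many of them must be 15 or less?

If only k of them are at most 15, the other 15 − k are at least 16, so the total is at least (15 − k)·16 + k·3.
This is ≤ 218, so (15 − k)·16 + 3k ≤ 218, which gives k ≥ 2.
Exactly 2 works: 2 values at 3 and 13 at 16 total 214; raise one of the low values by 4 (still ≤ 15) to hit 218.

2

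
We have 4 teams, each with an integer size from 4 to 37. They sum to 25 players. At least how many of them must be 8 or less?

3

If only k of them are at most 8, the other 4 − k are at least 9, so the total is at least (4 − k)·9 + k·4.
This is ≤ 25, so (4 − k)·9 + 4k ≤ 25, which gives k ≥ 3.
Exactly 3 works: 3 values at 4 and 1 at 9 total 21; raise one of the low values by 4 (still ≤ 8) to hit 25.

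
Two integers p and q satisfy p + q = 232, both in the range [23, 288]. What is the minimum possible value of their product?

4807

For a fixed sum, pq is smallest when p and q are as far apart as possible.
At the endpoint p = 23, q = 232 − 23 = 209, so pq = 23 × 209 = 4807.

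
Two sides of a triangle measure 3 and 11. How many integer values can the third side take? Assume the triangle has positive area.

The triangle inequality gives |3 − 11| < c < 3 + 11, i.e. 8 < c < 14.
So c can be any integer from 9 to 13: 5 values.

5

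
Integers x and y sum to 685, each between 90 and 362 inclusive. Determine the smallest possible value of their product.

xy = x(685 − x) is concave in x, so over [323, 362] it is minimized at an endpoint.
The extreme feasible split is x = 323, y = 362, giving xy = 116926.

116926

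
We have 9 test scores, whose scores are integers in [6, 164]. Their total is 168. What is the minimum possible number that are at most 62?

If only k of them are at most 62, the other 9 − k are at least 63, so the total is at least (9 − k)·63 + k·6.
This is ≤ 168, so (9 − k)·63 + 6k ≤ 168, which gives k ≥ 7.
Exactly 7 works: 7 values at 6 and 2 at 63 total 168.

7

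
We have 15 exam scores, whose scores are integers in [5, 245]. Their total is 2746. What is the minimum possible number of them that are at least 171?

3

If only k of them are at least 171, the other 15 − k are at most 170, so the total is at most k·245 + (15 − k)·170.
This must reach 2746, so k·245 + (15 − k)·170 ≥ 2746, giving k ≥ 3.
Exactly 3 works: 3 values at 245 and 12 at 170 total 2775; lower one of the high values by 29 (still ≥ 171) to hit 2746.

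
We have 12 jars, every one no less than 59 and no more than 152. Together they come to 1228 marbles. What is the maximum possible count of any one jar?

Maximizing one value means minimizing the remaining 11.
The other 11 contribute at least 11 × 59 = 649, leaving at most 1228 − 649 = 579.
But each jar is capped at 152, so the maximum is 152.
Achievable: one at 152 and the other 11 totalling 1076, which fits since 11 × 59 ≤ 1076 ≤ 11 × 152.

152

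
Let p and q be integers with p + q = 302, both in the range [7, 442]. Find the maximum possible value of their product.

pq = p(302 − p) is maximized when p is as near 302/2 as the bounds allow.
Taking p = 151 and q = 151 (both in [7, 442]) gives pq = 22801.

22801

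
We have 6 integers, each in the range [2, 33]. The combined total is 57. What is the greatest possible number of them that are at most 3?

Suppose k of them are at most 3. Those contribute at most 3 each and the rest at most 33 each.
So the total is at most 3k + 33(6 − k) = 198 − 30k. This must still be ≥ 57, so k ≤ 4.
k = 4 is achieved by 4 values at 3 and 2 at 33, total 78; lower one of the 33's by 21 (still > 3) to reach 57.

4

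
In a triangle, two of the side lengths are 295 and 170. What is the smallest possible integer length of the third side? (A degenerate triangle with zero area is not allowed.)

126

The third side must exceed |295 − 170| = 125.
The smallest integer above 125 is 126.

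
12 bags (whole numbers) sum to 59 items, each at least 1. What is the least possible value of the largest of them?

5

The average is 59/12 > 4, so not all 12 can be 4 or less; the largest is ≥ 5.
Equality holds with 11 values of 5 and 1 value of 4.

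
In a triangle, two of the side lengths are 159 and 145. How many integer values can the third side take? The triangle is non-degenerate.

The triangle inequality gives |159 − 145| < c < 159 + 145, i.e. 14 < c < 304.
So c can be any integer from 15 to 303: 289 values.

289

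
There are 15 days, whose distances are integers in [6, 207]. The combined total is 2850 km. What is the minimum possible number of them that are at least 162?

10

If only k of them are at least 162, the other 15 − k are at most 161, so the total is at most k·207 + (15 − k)·161.
This must reach 2850, so k·207 + (15 − k)·161 ≥ 2850, giving k ≥ 10.
Exactly 10 works: 10 values at 207 and 5 at 161 total 2875; lower one of the high values by 25 (still ≥ 162) to hit 2850.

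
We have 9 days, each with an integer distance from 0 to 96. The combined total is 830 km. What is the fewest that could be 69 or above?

Suppose at most 9 − j of them reach 69; then j values are ≤ 68 and the rest ≤ 96.
The total is then ≤ 68·j + 96·(9 − j) = 864 − 28j. For this to be ≥ 830 we need j ≤ 1, so at least 9 − 1 = 8 must reach 69.
Exactly 8 works: 8 values at 96 and 1 at 68 total 836; lower one of the high values by 6 (still ≥ 69) to hit 830.

8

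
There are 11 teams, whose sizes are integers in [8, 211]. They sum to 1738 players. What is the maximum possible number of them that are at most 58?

Each value at 58 or below falls at least 211 − 58 = 153 short of the ceiling 211.
The ceiling total is 11 × 211 = 2321, and we need 1738, so at most ⌊(2321 − 1738)/153⌋ = 3 can be that low.
k = 3 is achieved by 3 values at 58 and 8 at 211, total 1862; lower one of the 211's by 124 (still > 58) to reach 1738.

3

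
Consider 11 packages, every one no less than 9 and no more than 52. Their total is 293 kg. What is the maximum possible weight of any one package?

52

To make one package as large as possible, make the other 10 as small as possible.
The other 10 contribute at least 10 × 9 = 90, leaving at most 293 − 90 = 203.
But each package is capped at 52, so the maximum is 52.
Achievable: one at 52 and the other 10 totalling 241, which fits since 10 × 9 ≤ 241 ≤ 10 × 52.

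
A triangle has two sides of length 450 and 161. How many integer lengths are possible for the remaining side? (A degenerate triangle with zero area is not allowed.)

321

The triangle inequality gives |450 − 161| < c < 450 + 161, i.e. 289 < c < 611.
So c can be any integer from 290 to 610: 321 values.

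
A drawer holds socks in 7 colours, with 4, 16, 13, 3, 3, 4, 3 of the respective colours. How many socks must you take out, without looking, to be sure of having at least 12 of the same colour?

40

In the worst case you take as many as possible of each colour without reaching 12: 4 + 11 + 11 + 3 + 3 + 4 + 3 = 39.
The next one must give 12 of some colour, so 39 + 1 = 40.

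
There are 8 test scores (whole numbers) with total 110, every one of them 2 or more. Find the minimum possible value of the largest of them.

The average is 110/8 > 13, so not all 8 can be 13 or less; the largest is ≥ 14.
Taking 2 copies of 13 and 6 copies of 14 gives exactly 110, so 14 is attained.

14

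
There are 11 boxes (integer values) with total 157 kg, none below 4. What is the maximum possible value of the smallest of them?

If every one of the 11 were at least 15, the total would be at least 11 × 15 = 165 > 157.
Taking 8 copies of 14 and 3 copies of 15 gives exactly 157, so 14 is attained.

14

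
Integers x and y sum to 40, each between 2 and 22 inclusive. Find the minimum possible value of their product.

For a fixed sum, xy is smallest when x and y are as far apart as possible.
At the endpoint x = 18, y = 40 − 18 = 22, so xy = 18 × 22 = 396.

396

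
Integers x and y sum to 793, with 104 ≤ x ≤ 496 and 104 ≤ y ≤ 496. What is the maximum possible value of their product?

xy = x(793 − x) is maximized when x is as near 793/2 as the bounds allow.
Taking x = 396 and y = 397 (both in [104, 496]) gives xy = 157212.

157212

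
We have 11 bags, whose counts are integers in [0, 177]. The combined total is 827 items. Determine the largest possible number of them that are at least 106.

If k of the values are ≥ 106, the total is ≥ 106k + 0(11 − k).
Setting 106k + 0(11 − k) ≤ 827 gives 106k ≤ 827, so k ≤ 7.
k = 7 is achieved by 7 values at 106 and 4 at 0, total 742; add 85 to one value (staying below 106) to reach 827.

7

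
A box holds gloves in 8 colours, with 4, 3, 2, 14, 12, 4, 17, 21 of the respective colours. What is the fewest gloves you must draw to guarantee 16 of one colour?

In the worst case you take as many as possible of each colour without reaching 16: 4 + 3 + 2 + 14 + 12 + 4 + 15 + 15 = 69.
The next one must give 16 of some colour, so 69 + 1 = 70.

70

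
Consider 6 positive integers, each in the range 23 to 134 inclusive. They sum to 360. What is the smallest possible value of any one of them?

Minimizing one value means maximizing the remaining 5.
The other 5 can take up 5 × 134 = 670 ≥ 360 − 23, so one integer can sit at its floor of 23.
Achievable: one at 23 and the other 5 totalling 337, which fits since 5 × 23 ≤ 337 ≤ 5 × 134.

23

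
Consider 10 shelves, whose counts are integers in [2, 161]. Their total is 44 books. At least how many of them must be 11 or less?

If only k of them are at most 11, the other 10 − k are at least 12, so the total is at least (10 − k)·12 + k·2.
This is ≤ 44, so (10 − k)·12 + 2k ≤ 44, which gives k ≥ 8.
Exactly 8 works: 8 values at 2 and 2 at 12 total 40; raise one of the low values by 4 (still ≤ 11) to hit 44.

8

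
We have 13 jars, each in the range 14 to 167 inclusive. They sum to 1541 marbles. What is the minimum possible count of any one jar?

To make one jar as small as possible, make the other 12 as large as possible.
The other 12 can take up 12 × 167 = 2004 ≥ 1541 − 14, so one jar can sit at its floor of 14.
Achievable: one at 14 and the other 12 totalling 1527, which fits since 12 × 14 ≤ 1527 ≤ 12 × 167.

14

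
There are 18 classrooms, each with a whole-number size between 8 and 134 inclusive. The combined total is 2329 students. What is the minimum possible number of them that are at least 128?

Suppose at most 18 − j of them reach 128; then j values are ≤ 127 and the rest ≤ 134.
The total is then ≤ 127·j + 134·(18 − j) = 2412 − 7j. For this to be ≥ 2329 we need j ≤ 11, so at least 18 − 11 = 7 must reach 128.
Exactly 7 works: 7 values at 134 and 11 at 127 total 2335; lower one of the high values by 6 (still ≥ 128) to hit 2329.

7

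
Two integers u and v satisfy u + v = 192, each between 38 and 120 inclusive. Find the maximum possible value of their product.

9216

For a fixed sum, the product uv is largest when u and v are as close as possible.
Taking u = 96 and v = 96 (both in [38, 120]) gives uv = 9216.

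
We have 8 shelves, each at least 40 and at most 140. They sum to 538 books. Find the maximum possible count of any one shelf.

140

Maximizing one value means minimizing the remaining 7.
The other 7 contribute at least 7 × 40 = 280, leaving at most 538 − 280 = 258.
But each shelf is capped at 140, so the maximum is 140.
Achievable: one at 140 and the other 7 totalling 398, which fits since 7 × 40 ≤ 398 ≤ 7 × 140.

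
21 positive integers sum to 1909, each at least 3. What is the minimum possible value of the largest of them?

The average is 1909/21 > 90, so not all 21 can be 90 or less; the largest is ≥ 91.
Achievable: 19 of them at 91 and 2 at 90 total 1909.

91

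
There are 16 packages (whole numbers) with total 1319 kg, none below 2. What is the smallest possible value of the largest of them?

83

The 16 values sum to 1319, so their maximum is at least ⌈1319/16⌉ = 83.
Achievable: 7 of them at 83 and 9 at 82 total 1319.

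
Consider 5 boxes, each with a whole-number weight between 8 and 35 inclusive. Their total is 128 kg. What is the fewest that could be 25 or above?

1

If only k of them are at least 25, the other 5 − k are at most 24, so the total is at most k·35 + (5 − k)·24.
This must reach 128, so k·35 + (5 − k)·24 ≥ 128, giving k ≥ 1.
Exactly 1 works: 1 value at 35 and 4 at 24 total 131; lower one of the high values by 3 (still ≥ 25) to hit 128.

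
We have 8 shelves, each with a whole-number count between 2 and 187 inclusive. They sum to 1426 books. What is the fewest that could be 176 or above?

Each value short of 176 is at most 175, costing at least 187 − 175 = 12 against the maximum total of 1496.
We can afford to lose at most 1496 − 1426 = 70, so at most ⌊70/12⌋ = 5 fall short, and at least 3 are ≥ 176.
Exactly 3 works: 3 values at 187 and 5 at 175 total 1436; lower one of the high values by 10 (still ≥ 176) to hit 1426.

3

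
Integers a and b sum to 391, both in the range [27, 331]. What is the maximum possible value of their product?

ab = a(391 − a) is maximized when a is as near 391/2 as the bounds allow.
Taking a = 195 and b = 196 (both in [27, 331]) gives ab = 38220.

38220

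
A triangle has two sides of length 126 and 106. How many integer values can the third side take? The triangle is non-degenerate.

The triangle inequality gives |126 − 106| < c < 126 + 106, i.e. 20 < c < 232.
So c can be any integer from 21 to 231: 211 values.

211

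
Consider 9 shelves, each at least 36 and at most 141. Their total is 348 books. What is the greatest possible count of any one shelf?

To make one shelf as large as possible, make the other 8 as small as possible.
The other 8 contribute at least 8 × 36 = 288, leaving at most 348 − 288 = 60.
Since 60 ≤ 141, this is achievable: one at 60 and 8 at 36.

60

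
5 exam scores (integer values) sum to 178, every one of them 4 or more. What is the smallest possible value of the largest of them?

36

If every one of the 5 were at most 35, the total would be at most 5 × 35 = 175 < 178.
Taking 2 copies of 35 and 3 copies of 36 gives exactly 178, so 36 is attained.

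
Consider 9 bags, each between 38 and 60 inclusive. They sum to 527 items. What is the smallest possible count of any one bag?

47

To make one bag as small as possible, make the other 8 as large as possible.
The other 8 contribute at most 8 × 60 = 480, leaving at least 527 − 480 = 47.
Since 47 ≥ 38, this is achievable: one at 47 and 8 at 60.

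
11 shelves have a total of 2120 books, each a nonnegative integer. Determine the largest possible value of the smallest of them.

192

The average is 2120/11 < 193, so some value is ≤ 192.
Achievable: 3 of them at 192 and 8 at 193 total 2120.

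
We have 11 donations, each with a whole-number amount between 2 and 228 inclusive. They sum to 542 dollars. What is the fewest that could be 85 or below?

If only k of them are at most 85, the other 11 − k are at least 86, so the total is at least (11 − k)·86 + k·2.
This is ≤ 542, so (11 − k)·86 + 2k ≤ 542, which gives k ≥ 5.
Exactly 5 works: 5 values at 2 and 6 at 86 total 526; raise one of the low values by 16 (still ≤ 85) to hit 542.

5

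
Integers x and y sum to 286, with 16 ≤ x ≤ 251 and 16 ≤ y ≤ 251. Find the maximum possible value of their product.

20449

With x + y fixed, xy peaks when the two are closest together.
Taking x = 143 and y = 143 (both in [16, 251]) gives xy = 20449.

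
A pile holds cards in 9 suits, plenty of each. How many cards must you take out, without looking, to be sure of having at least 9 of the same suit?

You could draw 8 of every suit without reaching 9 of any — 72 in all.
One more forces 9 of some suit, so 72 + 1 = 73.

73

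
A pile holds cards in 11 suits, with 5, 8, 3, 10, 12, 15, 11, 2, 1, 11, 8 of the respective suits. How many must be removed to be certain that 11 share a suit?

In the worst case you take as many as possible of each suit without reaching 11: 5 + 8 + 3 + 10 + 10 + 10 + 10 + 2 + 1 + 10 + 8 = 77.
The next one must give 11 of some suit, so 77 + 1 = 78.

78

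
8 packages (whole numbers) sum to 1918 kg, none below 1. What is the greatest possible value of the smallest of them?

The 8 values sum to 1918, so their minimum is at most ⌊1918/8⌋ = 239.
Achievable: 2 of them at 239 and 6 at 240 total 1918.

239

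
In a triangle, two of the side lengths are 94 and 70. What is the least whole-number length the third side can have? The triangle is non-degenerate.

25

The third side must exceed |94 − 70| = 24.
The smallest integer above 24 is 25.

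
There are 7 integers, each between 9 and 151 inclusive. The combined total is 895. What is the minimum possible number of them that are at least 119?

Each value short of 119 is at most 118, costing at least 151 − 118 = 33 against the maximum total of 1057.
We can afford to lose at most 1057 − 895 = 162, so at most ⌊162/33⌋ = 4 fall short, and at least 3 are ≥ 119.
Exactly 3 works: 3 values at 151 and 4 at 118 total 925; lower one of the high values by 30 (still ≥ 119) to hit 895.

3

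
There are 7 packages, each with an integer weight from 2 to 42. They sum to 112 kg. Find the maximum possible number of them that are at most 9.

Each value at 9 or below falls at least 42 − 9 = 33 short of the ceiling 42.
The ceiling total is 7 × 42 = 294, and we need 112, so at most ⌊(294 − 112)/33⌋ = 5 can be that low.
k = 5 is achieved by 5 values at 9 and 2 at 42, total 129; lower one of the 42's by 17 (still > 9) to reach 112.

5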